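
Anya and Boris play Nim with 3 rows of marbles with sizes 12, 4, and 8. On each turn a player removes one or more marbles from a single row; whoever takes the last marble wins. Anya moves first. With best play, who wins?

Boris wins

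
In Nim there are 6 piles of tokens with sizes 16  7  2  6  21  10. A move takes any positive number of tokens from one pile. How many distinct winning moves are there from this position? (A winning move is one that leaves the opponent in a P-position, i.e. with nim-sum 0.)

Compute the nim-sum pairwise:
16 XOR 7 = 23
23 XOR 2 = 21
21 XOR 6 = 19
19 XOR 21 = 6
6 XOR 10 = 12
The overall nim-sum is X = 12. A pile of size p has a winning move iff p XOR X < p (reduce it to p XOR X).
  16: 16 XOR 12 = 28 ≥ 16 — no move.
  7: 7 XOR 12 = 11 ≥ 7 — no move.
  2: 2 XOR 12 = 14 ≥ 2 — no move.
  6: 6 XOR 12 = 10 ≥ 6 — no move.
  21: 21 XOR 12 = 25 ≥ 21 — no move.
  10: 10 XOR 12 = 6 < 10 — winning move (to 6).
That gives 1 winning move.

1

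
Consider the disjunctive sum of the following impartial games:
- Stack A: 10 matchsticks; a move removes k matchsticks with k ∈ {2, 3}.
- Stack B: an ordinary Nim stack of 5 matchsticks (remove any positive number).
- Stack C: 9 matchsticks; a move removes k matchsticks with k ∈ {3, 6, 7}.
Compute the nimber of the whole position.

For stack A, compute g(0), g(1), … with moves {2, 3}:
g(0) = mex{} = 0
g(1) = mex{} = 0
g(2) = mex{0} = 1
g(3) = mex{0} = 1
g(4) = mex{0,1} = 2
g(5) = mex{1} = 0
g(6) = mex{1,2} = 0
g(7) = mex{0,2} = 1
g(8) = mex{0} = 1
g(9) = mex{0,1} = 2
g(10) = mex{1} = 0
So g(10) = 0.
Stack B is a plain Nim stack of size 5, so its Grundy value is 5.
Grundy values for stack C (subtraction set {3, 6, 7}):
k:     0  1  2  3  4  5  6  7  8  9
g(k):  0  0  0  1  1  1  2  2  2  3
So g(9) = 3.
By the Sprague-Grundy theorem, the Grundy value of a sum of independent games is the XOR of the component values.
Combined value = 0 ⊕ 5 ⊕ 3 = 6.

6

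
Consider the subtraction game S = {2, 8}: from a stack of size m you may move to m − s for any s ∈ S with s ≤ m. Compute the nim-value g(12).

1

Build the Grundy sequence with g(k) = mex{g(k−s) : s ∈ {2, 8}, s ≤ k}:
g(0) = mex{} = 0
g(1) = mex{} = 0
g(2) = mex{0} = 1
g(3) = mex{0} = 1
g(4) = mex{1} = 0
g(5) = mex{1} = 0
g(6) = mex{0} = 1
g(7) = mex{0} = 1
g(8) = mex{0,1} = 2
g(9) = mex{0,1} = 2
g(10) = mex{1,2} = 0
g(11) = mex{1,2} = 0
g(12) = mex{0} = 1
So g(12) = 1.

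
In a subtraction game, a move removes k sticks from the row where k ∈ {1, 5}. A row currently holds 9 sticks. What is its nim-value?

1

Grundy values for subtraction set {1, 5}:
g(0) = mex{} = 0
g(1) = mex{0} = 1
g(2) = mex{1} = 0
g(3) = mex{0} = 1
g(4) = mex{1} = 0
g(5) = mex{0} = 1
g(6) = mex{1} = 0
g(7) = mex{0} = 1
g(8) = mex{1} = 0
g(9) = mex{0} = 1
So g(9) = 1.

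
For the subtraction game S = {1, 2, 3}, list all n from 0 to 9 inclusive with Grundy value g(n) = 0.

0, 4, 8

Compute g(0), g(1), … for moves {1, 2, 3}:
k:     0  1  2  3  4  5  6  7  8  9
g(k):  0  1  2  3  0  1  2  3  0  1
The P-positions (g = 0) in 0..9 are 0, 4, 8.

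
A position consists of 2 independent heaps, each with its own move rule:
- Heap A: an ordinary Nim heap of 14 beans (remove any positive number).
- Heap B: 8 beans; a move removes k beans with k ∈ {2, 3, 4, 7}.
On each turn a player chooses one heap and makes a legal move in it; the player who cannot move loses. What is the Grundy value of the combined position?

Heap A is a plain Nim heap of size 14, so its Grundy value is 14.
Grundy values for heap B (subtraction set {2, 3, 4, 7}):
g(0) = mex{} = 0
g(1) = mex{} = 0
g(2) = mex{0} = 1
g(3) = mex{0} = 1
g(4) = mex{0,1} = 2
g(5) = mex{0,1} = 2
g(6) = mex{1,2} = 0
g(7) = mex{0,1,2} = 3
g(8) = mex{0,2} = 1
So g(8) = 1.
The value of a disjunctive sum is the nim-sum of the parts.
Combined value = 14 ⊕ 1 = 15.

15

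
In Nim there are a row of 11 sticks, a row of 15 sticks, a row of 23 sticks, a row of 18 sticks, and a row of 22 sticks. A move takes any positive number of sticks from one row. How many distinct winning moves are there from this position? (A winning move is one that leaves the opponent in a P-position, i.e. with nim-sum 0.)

3

In binary:
  01011  (11)
  01111  (15)
  10111  (23)
  10010  (18)
  10110  (22)
  -----
  10111  (23)
The overall nim-sum is X = 23. A row of size p has a winning move iff p XOR X < p (reduce it to p XOR X).
  11: 11 XOR 23 = 28 ≥ 11 — no move.
  15: 15 XOR 23 = 24 ≥ 15 — no move.
  23: 23 XOR 23 = 0 < 23 — winning move (to 0).
  18: 18 XOR 23 = 5 < 18 — winning move (to 5).
  22: 22 XOR 23 = 1 < 22 — winning move (to 1).
That gives 3 winning moves.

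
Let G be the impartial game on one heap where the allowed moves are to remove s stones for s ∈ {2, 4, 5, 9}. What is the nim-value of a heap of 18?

2

Build the Grundy sequence with g(k) = mex{g(k−s) : s ∈ {2, 4, 5, 9}, s ≤ k}:
k:     0  1  2  3  4  5  6  7  8  9 10 11 12 13 14 15 16 17 18
g(k):  0  0  1  1  2  2  3  0  0  1  1  2  2  3  0  0  1  1  2
So g(18) = 2.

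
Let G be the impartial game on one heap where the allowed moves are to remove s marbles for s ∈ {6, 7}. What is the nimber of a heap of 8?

1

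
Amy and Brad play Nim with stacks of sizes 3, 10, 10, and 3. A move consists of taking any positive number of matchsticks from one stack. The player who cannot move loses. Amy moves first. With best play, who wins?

Nim-sum: 3 ^ 10 ^ 10 ^ 3 = 0.
The nim-sum is 0, so this is a P-position: the player to move is in a losing position under optimal play; Amy is about to move from it and so loses — Brad wins.

Brad wins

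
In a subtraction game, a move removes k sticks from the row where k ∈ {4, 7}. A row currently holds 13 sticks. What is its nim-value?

Compute g(0), g(1), … for moves {4, 7}:
k:     0  1  2  3  4  5  6  7  8  9 10 11 12 13
g(k):  0  0  0  0  1  1  1  1  2  2  2  0  0  0
So g(13) = 0.

0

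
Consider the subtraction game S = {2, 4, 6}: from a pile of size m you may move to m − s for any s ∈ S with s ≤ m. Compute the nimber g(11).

Grundy values for subtraction set {2, 4, 6}:
g(0) = mex{} = 0
g(1) = mex{} = 0
g(2) = mex{0} = 1
g(3) = mex{0} = 1
g(4) = mex{0,1} = 2
g(5) = mex{0,1} = 2
g(6) = mex{0,1,2} = 3
g(7) = mex{0,1,2} = 3
g(8) = mex{1,2,3} = 0
g(9) = mex{1,2,3} = 0
g(10) = mex{0,2,3} = 1
g(11) = mex{0,2,3} = 1
So g(11) = 1.

1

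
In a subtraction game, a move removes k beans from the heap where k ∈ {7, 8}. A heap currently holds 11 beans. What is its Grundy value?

Build the Grundy sequence with g(k) = mex{g(k−s) : s ∈ {7, 8}, s ≤ k}:
g(0) = mex{} = 0
g(1) = mex{} = 0
g(2) = mex{} = 0
g(3) = mex{} = 0
g(4) = mex{} = 0
g(5) = mex{} = 0
g(6) = mex{} = 0
g(7) = mex{0} = 1
g(8) = mex{0} = 1
g(9) = mex{0} = 1
g(10) = mex{0} = 1
g(11) = mex{0} = 1
So g(11) = 1.

1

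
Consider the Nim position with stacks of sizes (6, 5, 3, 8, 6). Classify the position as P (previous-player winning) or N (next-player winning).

Nim-sum: 6 ⊕ 5 ⊕ 3 ⊕ 8 ⊕ 6 = 14.
The nim-sum is 14 ≠ 0, so this is an N-position: the player to move can win.

N-position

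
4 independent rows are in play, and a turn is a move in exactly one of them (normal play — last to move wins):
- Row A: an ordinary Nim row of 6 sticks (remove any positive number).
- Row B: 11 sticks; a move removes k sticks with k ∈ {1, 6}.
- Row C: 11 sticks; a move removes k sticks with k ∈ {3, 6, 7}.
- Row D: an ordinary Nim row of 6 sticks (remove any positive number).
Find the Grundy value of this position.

0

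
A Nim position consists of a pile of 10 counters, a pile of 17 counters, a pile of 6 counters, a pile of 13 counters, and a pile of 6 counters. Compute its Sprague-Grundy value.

Compute the nim-sum pairwise:
10 ⊕ 17 = 27
27 ⊕ 6 = 29
29 ⊕ 13 = 16
16 ⊕ 6 = 22

22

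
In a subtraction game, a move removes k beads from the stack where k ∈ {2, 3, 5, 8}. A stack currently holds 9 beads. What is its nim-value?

Compute g(0), g(1), … for moves {2, 3, 5, 8}:
k:     0  1  2  3  4  5  6  7  8  9
g(k):  0  0  1  1  2  2  3  0  4  1
So g(9) = 1.

1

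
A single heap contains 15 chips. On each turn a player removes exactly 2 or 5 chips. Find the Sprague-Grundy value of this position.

0

Grundy values for subtraction set {2, 5}:
k:     0  1  2  3  4  5  6  7  8  9 10 11 12 13 14 15
g(k):  0  0  1  1  0  2  1  0  0  1  1  0  2  1  0  0
So g(15) = 0.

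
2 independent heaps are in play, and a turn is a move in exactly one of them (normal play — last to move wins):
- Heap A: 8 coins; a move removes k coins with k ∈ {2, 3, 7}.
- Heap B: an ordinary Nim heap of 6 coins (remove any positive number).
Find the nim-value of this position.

Build the Grundy sequence for heap A with g(k) = mex{g(k−s) : s ∈ {2, 3, 7}, s ≤ k}:
g(0) = mex{} = 0
g(1) = mex{} = 0
g(2) = mex{0} = 1
g(3) = mex{0} = 1
g(4) = mex{0,1} = 2
g(5) = mex{1} = 0
g(6) = mex{1,2} = 0
g(7) = mex{0,2} = 1
g(8) = mex{0} = 1
So g(8) = 1.
Heap B is a plain Nim heap of size 6, so its Grundy value is 6.
By the Sprague-Grundy theorem, the Grundy value of a sum of independent games is the XOR of the component values.
Combined value = 1 ⊕ 6 = 7.

7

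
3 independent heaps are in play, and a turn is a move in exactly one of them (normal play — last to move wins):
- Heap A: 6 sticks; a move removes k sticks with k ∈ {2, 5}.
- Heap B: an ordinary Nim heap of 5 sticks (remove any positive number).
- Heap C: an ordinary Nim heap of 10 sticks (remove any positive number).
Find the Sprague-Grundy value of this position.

14

Grundy values for heap A (subtraction set {2, 5}):
g(0) = mex{} = 0
g(1) = mex{} = 0
g(2) = mex{0} = 1
g(3) = mex{0} = 1
g(4) = mex{1} = 0
g(5) = mex{0,1} = 2
g(6) = mex{0} = 1
So g(6) = 1.
Heap B is a plain Nim heap of size 5, so its Grundy value is 5.
Heap C is a plain Nim heap of size 10, so its Grundy value is 10.
By the Sprague-Grundy theorem, the Grundy value of a sum of independent games is the XOR of the component values.
Combined value = 1 XOR 5 XOR 10 = 14.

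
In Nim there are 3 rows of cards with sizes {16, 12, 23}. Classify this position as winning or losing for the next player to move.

Compute the nim-sum pairwise:
16 ⊕ 12 = 28
28 ⊕ 23 = 11
The nim-sum is 11 ≠ 0, so this is an N-position: the player to move can win.

Winning position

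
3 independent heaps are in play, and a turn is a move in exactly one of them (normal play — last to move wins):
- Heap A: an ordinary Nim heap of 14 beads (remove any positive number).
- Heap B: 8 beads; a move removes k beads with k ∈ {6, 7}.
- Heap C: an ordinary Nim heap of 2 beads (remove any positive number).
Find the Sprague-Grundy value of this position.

Heap A is a plain Nim heap of size 14, so its Grundy value is 14.
For heap B, compute g(0), g(1), … with moves {6, 7}:
k:     0  1  2  3  4  5  6  7  8
g(k):  0  0  0  0  0  0  1  1  1
So g(8) = 1.
Heap C is a plain Nim heap of size 2, so its Grundy value is 2.
The value of a disjunctive sum is the nim-sum of the parts.
Combined value = 14 ⊕ 1 ⊕ 2 = 13.

13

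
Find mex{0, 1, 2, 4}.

3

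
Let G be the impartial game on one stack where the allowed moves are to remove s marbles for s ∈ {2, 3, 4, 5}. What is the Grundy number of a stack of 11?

Build the Grundy sequence with g(k) = mex{g(k−s) : s ∈ {2, 3, 4, 5}, s ≤ k}:
k:     0  1  2  3  4  5  6  7  8  9 10 11
g(k):  0  0  1  1  2  2  3  0  0  1  1  2
So g(11) = 2.

2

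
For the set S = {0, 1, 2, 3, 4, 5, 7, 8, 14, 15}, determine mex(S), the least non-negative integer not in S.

The values 0, 1, 2, 3, 4, 5 are all present; 6 is the first non-negative integer missing from the set.

6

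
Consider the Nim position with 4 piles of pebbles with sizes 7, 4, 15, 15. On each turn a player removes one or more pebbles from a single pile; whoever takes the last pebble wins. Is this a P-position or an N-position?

Compute the nim-sum pairwise:
7 XOR 4 = 3
3 XOR 15 = 12
12 XOR 15 = 3
The nim-sum is 3 ≠ 0, so this is an N-position: the player to move can win.

N-position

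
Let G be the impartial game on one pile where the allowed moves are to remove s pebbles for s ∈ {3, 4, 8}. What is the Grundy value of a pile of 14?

Compute g(0), g(1), … for moves {3, 4, 8}:
g(0) = mex{} = 0
g(1) = mex{} = 0
g(2) = mex{} = 0
g(3) = mex{0} = 1
g(4) = mex{0} = 1
g(5) = mex{0} = 1
g(6) = mex{0,1} = 2
g(7) = mex{1} = 0
g(8) = mex{0,1} = 2
g(9) = mex{0,1,2} = 3
g(10) = mex{0,2} = 1
g(11) = mex{0,1,2} = 3
g(12) = mex{1,2,3} = 0
g(13) = mex{1,3} = 0
g(14) = mex{1,2,3} = 0
So g(14) = 0.

0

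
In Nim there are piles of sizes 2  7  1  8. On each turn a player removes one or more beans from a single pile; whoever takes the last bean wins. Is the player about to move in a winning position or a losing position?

Winning position

Nim-sum: 2 ^ 7 ^ 1 ^ 8 = 12.
The nim-sum is 12 ≠ 0, so this is an N-position: the player to move can win.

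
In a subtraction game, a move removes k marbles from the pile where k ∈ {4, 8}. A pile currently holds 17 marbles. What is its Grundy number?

Grundy values for subtraction set {4, 8}:
k:     0  1  2  3  4  5  6  7  8  9 10 11 12 13 14 15 16 17
g(k):  0  0  0  0  1  1  1  1  2  2  2  2  0  0  0  0  1  1
So g(17) = 1.

1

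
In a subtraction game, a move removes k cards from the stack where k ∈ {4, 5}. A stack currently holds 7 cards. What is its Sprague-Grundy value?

1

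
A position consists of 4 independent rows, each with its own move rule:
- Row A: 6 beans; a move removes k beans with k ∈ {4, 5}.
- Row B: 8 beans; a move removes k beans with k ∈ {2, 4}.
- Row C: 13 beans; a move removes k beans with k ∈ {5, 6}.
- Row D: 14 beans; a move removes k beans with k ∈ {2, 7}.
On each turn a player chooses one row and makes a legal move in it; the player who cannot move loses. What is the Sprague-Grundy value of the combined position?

Build the Grundy sequence for row A with g(k) = mex{g(k−s) : s ∈ {4, 5}, s ≤ k}:
g(0) = mex{} = 0
g(1) = mex{} = 0
g(2) = mex{} = 0
g(3) = mex{} = 0
g(4) = mex{0} = 1
g(5) = mex{0} = 1
g(6) = mex{0} = 1
So g(6) = 1.
Build the Grundy sequence for row B with g(k) = mex{g(k−s) : s ∈ {2, 4}, s ≤ k}:
g(0) = mex{} = 0
g(1) = mex{} = 0
g(2) = mex{0} = 1
g(3) = mex{0} = 1
g(4) = mex{0,1} = 2
g(5) = mex{0,1} = 2
g(6) = mex{1,2} = 0
g(7) = mex{1,2} = 0
g(8) = mex{0,2} = 1
So g(8) = 1.
Build the Grundy sequence for row C with g(k) = mex{g(k−s) : s ∈ {5, 6}, s ≤ k}:
g(0) = mex{} = 0
g(1) = mex{} = 0
g(2) = mex{} = 0
g(3) = mex{} = 0
g(4) = mex{} = 0
g(5) = mex{0} = 1
g(6) = mex{0} = 1
g(7) = mex{0} = 1
g(8) = mex{0} = 1
g(9) = mex{0} = 1
g(10) = mex{0,1} = 2
g(11) = mex{1} = 0
g(12) = mex{1} = 0
g(13) = mex{1} = 0
So g(13) = 0.
For row D, compute g(0), g(1), … with moves {2, 7}:
g(0) = mex{} = 0
g(1) = mex{} = 0
g(2) = mex{0} = 1
g(3) = mex{0} = 1
g(4) = mex{1} = 0
g(5) = mex{1} = 0
g(6) = mex{0} = 1
g(7) = mex{0} = 1
g(8) = mex{0,1} = 2
g(9) = mex{1} = 0
g(10) = mex{1,2} = 0
g(11) = mex{0} = 1
g(12) = mex{0} = 1
g(13) = mex{1} = 0
g(14) = mex{1} = 0
So g(14) = 0.
The value of a disjunctive sum is the nim-sum of the parts.
Combined value = 1 XOR 1 XOR 0 XOR 0 = 0.

0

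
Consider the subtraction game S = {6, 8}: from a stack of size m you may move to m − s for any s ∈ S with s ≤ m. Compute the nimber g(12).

Grundy values for subtraction set {6, 8}:
g(0) = mex{} = 0
g(1) = mex{} = 0
g(2) = mex{} = 0
g(3) = mex{} = 0
g(4) = mex{} = 0
g(5) = mex{} = 0
g(6) = mex{0} = 1
g(7) = mex{0} = 1
g(8) = mex{0} = 1
g(9) = mex{0} = 1
g(10) = mex{0} = 1
g(11) = mex{0} = 1
g(12) = mex{0,1} = 2
So g(12) = 2.

2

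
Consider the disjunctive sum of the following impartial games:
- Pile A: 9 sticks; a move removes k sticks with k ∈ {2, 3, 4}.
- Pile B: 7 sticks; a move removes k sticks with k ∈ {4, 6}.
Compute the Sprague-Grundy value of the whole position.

For pile A, compute g(0), g(1), … with moves {2, 3, 4}:
g(0) = mex{} = 0
g(1) = mex{} = 0
g(2) = mex{0} = 1
g(3) = mex{0} = 1
g(4) = mex{0,1} = 2
g(5) = mex{0,1} = 2
g(6) = mex{1,2} = 0
g(7) = mex{1,2} = 0
g(8) = mex{0,2} = 1
g(9) = mex{0,2} = 1
So g(9) = 1.
Grundy values for pile B (subtraction set {4, 6}):
g(0) = mex{} = 0
g(1) = mex{} = 0
g(2) = mex{} = 0
g(3) = mex{} = 0
g(4) = mex{0} = 1
g(5) = mex{0} = 1
g(6) = mex{0} = 1
g(7) = mex{0} = 1
So g(7) = 1.
The value of a disjunctive sum is the nim-sum of the parts.
Combined value = 1 ⊕ 1 = 0.

0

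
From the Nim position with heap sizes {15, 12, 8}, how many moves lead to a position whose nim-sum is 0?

3

Nim-sum: 15 XOR 12 XOR 8 = 11.
The overall nim-sum is X = 11. A heap of size p has a winning move iff p XOR X < p (reduce it to p XOR X).
  15: 15 XOR 11 = 4 < 15 — winning move (to 4).
  12: 12 XOR 11 = 7 < 12 — winning move (to 7).
  8: 8 XOR 11 = 3 < 8 — winning move (to 3).
That gives 3 winning moves.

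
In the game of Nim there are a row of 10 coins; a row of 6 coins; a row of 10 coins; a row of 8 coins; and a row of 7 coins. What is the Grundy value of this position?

9

Write each in binary and XOR column by column:
  1010  (10)
  0110  (6)
  1010  (10)
  1000  (8)
  0111  (7)
  ----
  1001  (9)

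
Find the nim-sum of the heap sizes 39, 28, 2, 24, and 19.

50

Compute the nim-sum pairwise:
39 ^ 28 = 59
59 ^ 2 = 57
57 ^ 24 = 33
33 ^ 19 = 50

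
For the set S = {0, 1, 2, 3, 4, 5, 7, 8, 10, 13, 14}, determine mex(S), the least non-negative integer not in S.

The values 0, 1, 2, 3, 4, 5 are all present; 6 is the first non-negative integer missing from the set.

6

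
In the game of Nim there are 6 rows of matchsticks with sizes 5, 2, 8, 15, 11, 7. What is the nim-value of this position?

12

Compute the nim-sum pairwise:
5 XOR 2 = 7
7 XOR 8 = 15
15 XOR 15 = 0
0 XOR 11 = 11
11 XOR 7 = 12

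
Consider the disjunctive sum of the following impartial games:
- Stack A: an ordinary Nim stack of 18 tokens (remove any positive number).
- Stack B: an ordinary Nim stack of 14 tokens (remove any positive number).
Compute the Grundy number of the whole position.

28

Stack A is a plain Nim stack of size 18, so its Grundy value is 18.
Stack B is a plain Nim stack of size 14, so its Grundy value is 14.
The value of a disjunctive sum is the nim-sum of the parts.
Combined value = 18 ⊕ 14 = 28.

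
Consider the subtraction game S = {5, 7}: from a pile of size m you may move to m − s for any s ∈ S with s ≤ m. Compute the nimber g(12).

0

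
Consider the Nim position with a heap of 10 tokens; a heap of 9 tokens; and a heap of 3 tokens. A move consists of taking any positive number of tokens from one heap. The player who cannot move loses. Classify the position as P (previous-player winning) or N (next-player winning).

Nim-sum: 10 ^ 9 ^ 3 = 0.
The nim-sum is 0, so this is a P-position: the player to move is in a losing position under optimal play.

P-position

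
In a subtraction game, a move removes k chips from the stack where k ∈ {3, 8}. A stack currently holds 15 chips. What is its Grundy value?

1

Compute g(0), g(1), … for moves {3, 8}:
k:     0  1  2  3  4  5  6  7  8  9 10 11 12 13 14 15
g(k):  0  0  0  1  1  1  0  0  2  1  1  0  0  0  1  1
So g(15) = 1.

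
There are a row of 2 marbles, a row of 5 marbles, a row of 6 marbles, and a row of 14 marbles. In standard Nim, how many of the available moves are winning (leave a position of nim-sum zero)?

Nim-sum: 2 XOR 5 XOR 6 XOR 14 = 15.
The overall nim-sum is X = 15. A row of size p has a winning move iff p XOR X < p (reduce it to p XOR X).
  2: 2 XOR 15 = 13 ≥ 2 — no move.
  5: 5 XOR 15 = 10 ≥ 5 — no move.
  6: 6 XOR 15 = 9 ≥ 6 — no move.
  14: 14 XOR 15 = 1 < 14 — winning move (to 1).
That gives 1 winning move.

1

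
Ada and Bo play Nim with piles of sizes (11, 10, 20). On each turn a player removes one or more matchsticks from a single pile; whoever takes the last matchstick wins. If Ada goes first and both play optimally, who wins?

Ada wins

Nim-sum: 11 XOR 10 XOR 20 = 21.
The nim-sum is 21 ≠ 0, so this is an N-position: the player to move can win; Ada has a winning move.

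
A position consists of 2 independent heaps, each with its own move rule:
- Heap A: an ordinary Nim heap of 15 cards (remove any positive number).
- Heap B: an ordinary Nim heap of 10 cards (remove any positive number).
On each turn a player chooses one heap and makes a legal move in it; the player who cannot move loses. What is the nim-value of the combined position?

5

Heap A is a plain Nim heap of size 15, so its Grundy value is 15.
Heap B is a plain Nim heap of size 10, so its Grundy value is 10.
By the Sprague-Grundy theorem, the Grundy value of a sum of independent games is the XOR of the component values.
Combined value = 15 XOR 10 = 5.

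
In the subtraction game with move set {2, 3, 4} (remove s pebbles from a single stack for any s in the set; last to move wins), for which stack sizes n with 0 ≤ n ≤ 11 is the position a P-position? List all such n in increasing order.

0, 1, 6, 7

Build the Grundy sequence with g(k) = mex{g(k−s) : s ∈ {2, 3, 4}, s ≤ k}:
g(0) = mex{} = 0
g(1) = mex{} = 0
g(2) = mex{0} = 1
g(3) = mex{0} = 1
g(4) = mex{0,1} = 2
g(5) = mex{0,1} = 2
g(6) = mex{1,2} = 0
g(7) = mex{1,2} = 0
g(8) = mex{0,2} = 1
g(9) = mex{0,2} = 1
g(10) = mex{0,1} = 2
g(11) = mex{0,1} = 2
The P-positions (g = 0) in 0..11 are 0, 1, 6, 7.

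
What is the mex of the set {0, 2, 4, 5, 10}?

1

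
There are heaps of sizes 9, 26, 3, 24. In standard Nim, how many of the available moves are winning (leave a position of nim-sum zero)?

Nim-sum: 9 ⊕ 26 ⊕ 3 ⊕ 24 = 8.
The overall nim-sum is X = 8. A heap of size p has a winning move iff p XOR X < p (reduce it to p XOR X).
  9: 9 XOR 8 = 1 < 9 — winning move (to 1).
  26: 26 XOR 8 = 18 < 26 — winning move (to 18).
  3: 3 XOR 8 = 11 ≥ 3 — no move.
  24: 24 XOR 8 = 16 < 24 — winning move (to 16).
That gives 3 winning moves.

3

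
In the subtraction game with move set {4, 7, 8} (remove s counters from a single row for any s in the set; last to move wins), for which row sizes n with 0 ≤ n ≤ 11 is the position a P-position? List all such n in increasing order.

0, 1, 2, 3

Grundy values for subtraction set {4, 7, 8}:
g(0) = mex{} = 0
g(1) = mex{} = 0
g(2) = mex{} = 0
g(3) = mex{} = 0
g(4) = mex{0} = 1
g(5) = mex{0} = 1
g(6) = mex{0} = 1
g(7) = mex{0} = 1
g(8) = mex{0,1} = 2
g(9) = mex{0,1} = 2
g(10) = mex{0,1} = 2
g(11) = mex{0,1} = 2
The P-positions (g = 0) in 0..11 are 0, 1, 2, 3.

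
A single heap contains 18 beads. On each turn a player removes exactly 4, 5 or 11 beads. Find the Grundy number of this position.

Grundy values for subtraction set {4, 5, 11}:
k:     0  1  2  3  4  5  6  7  8  9 10 11 12 13 14 15 16 17 18
g(k):  0  0  0  0  1  1  1  1  2  0  0  2  3  1  1  3  0  0  0
So g(18) = 0.

0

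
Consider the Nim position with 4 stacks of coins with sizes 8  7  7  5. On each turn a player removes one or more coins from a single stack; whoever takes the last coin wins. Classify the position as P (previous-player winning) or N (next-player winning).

N-position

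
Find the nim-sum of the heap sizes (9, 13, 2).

Nim-sum: 9 ⊕ 13 ⊕ 2 = 6.

6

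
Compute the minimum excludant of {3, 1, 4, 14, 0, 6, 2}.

5

The values 0, 1, 2, 3, 4 are all present; 5 is the first non-negative integer missing from the set.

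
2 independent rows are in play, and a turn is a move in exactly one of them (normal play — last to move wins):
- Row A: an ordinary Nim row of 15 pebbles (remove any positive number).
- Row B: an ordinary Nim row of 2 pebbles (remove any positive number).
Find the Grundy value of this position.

13

Row A is a plain Nim row of size 15, so its Grundy value is 15.
Row B is a plain Nim row of size 2, so its Grundy value is 2.
The value of a disjunctive sum is the nim-sum of the parts.
Combined value = 15 ⊕ 2 = 13.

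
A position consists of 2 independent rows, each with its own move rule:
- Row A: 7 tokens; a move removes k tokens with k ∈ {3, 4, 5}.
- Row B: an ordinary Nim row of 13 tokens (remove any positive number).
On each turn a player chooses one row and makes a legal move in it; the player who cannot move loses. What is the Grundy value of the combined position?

15

Build the Grundy sequence for row A with g(k) = mex{g(k−s) : s ∈ {3, 4, 5}, s ≤ k}:
g(0) = mex{} = 0
g(1) = mex{} = 0
g(2) = mex{} = 0
g(3) = mex{0} = 1
g(4) = mex{0} = 1
g(5) = mex{0} = 1
g(6) = mex{0,1} = 2
g(7) = mex{0,1} = 2
So g(7) = 2.
Row B is a plain Nim row of size 13, so its Grundy value is 13.
By the Sprague-Grundy theorem, the Grundy value of a sum of independent games is the XOR of the component values.
Combined value = 2 ⊕ 13 = 15.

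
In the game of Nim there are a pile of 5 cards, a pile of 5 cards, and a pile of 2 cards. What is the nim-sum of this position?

2

Compute the nim-sum pairwise:
5 ^ 5 = 0
0 ^ 2 = 2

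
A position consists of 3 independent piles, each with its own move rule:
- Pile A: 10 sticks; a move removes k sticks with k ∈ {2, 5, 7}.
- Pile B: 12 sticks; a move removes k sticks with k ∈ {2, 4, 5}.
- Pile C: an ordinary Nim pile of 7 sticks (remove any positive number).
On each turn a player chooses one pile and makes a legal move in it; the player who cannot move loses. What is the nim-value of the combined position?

5

For pile A, compute g(0), g(1), … with moves {2, 5, 7}:
k:     0  1  2  3  4  5  6  7  8  9 10
g(k):  0  0  1  1  0  2  1  3  2  2  0
So g(10) = 0.
Grundy values for pile B (subtraction set {2, 4, 5}):
g(0) = mex{} = 0
g(1) = mex{} = 0
g(2) = mex{0} = 1
g(3) = mex{0} = 1
g(4) = mex{0,1} = 2
g(5) = mex{0,1} = 2
g(6) = mex{0,1,2} = 3
g(7) = mex{1,2} = 0
g(8) = mex{1,2,3} = 0
g(9) = mex{0,2} = 1
g(10) = mex{0,2,3} = 1
g(11) = mex{0,1,3} = 2
g(12) = mex{0,1} = 2
So g(12) = 2.
Pile C is a plain Nim pile of size 7, so its Grundy value is 7.
By the Sprague-Grundy theorem, the Grundy value of a sum of independent games is the XOR of the component values.
Combined value = 0 ⊕ 2 ⊕ 7 = 5.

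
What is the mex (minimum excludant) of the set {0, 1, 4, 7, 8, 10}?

2

The values 0, 1 are all present; 2 is the first non-negative integer missing from the set.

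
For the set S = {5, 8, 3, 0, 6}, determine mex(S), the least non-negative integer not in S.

1

0 is in the set but 1 is not, so the mex is 1.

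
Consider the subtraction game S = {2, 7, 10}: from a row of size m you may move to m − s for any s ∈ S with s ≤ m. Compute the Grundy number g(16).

2

Grundy values for subtraction set {2, 7, 10}:
k:     0  1  2  3  4  5  6  7  8  9 10 11 12 13 14 15 16
g(k):  0  0  1  1  0  0  1  1  2  0  3  1  2  0  3  1  2
So g(16) = 2.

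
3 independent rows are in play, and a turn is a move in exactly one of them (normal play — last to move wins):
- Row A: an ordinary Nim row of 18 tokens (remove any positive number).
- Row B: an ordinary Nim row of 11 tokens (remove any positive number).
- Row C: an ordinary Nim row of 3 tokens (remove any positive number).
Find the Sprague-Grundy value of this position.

26

Row A is a plain Nim row of size 18, so its Grundy value is 18.
Row B is a plain Nim row of size 11, so its Grundy value is 11.
Row C is a plain Nim row of size 3, so its Grundy value is 3.
By the Sprague-Grundy theorem, the Grundy value of a sum of independent games is the XOR of the component values.
Combined value = 18 ⊕ 11 ⊕ 3 = 26.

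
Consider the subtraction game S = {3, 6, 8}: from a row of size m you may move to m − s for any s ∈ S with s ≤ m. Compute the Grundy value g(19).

Build the Grundy sequence with g(k) = mex{g(k−s) : s ∈ {3, 6, 8}, s ≤ k}:
k:     0  1  2  3  4  5  6  7  8  9 10 11 12 13 14 15 16 17 18 19
g(k):  0  0  0  1  1  1  2  2  2  3  3  0  0  0  1  1  1  2  2  2
So g(19) = 2.

2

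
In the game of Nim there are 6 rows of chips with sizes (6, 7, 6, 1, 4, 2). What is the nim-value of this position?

0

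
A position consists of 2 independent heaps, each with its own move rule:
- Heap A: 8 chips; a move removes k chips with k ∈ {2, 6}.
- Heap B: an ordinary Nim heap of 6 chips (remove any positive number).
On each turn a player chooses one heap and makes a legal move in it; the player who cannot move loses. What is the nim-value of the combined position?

6

Grundy values for heap A (subtraction set {2, 6}):
k:     0  1  2  3  4  5  6  7  8
g(k):  0  0  1  1  0  0  1  1  0
So g(8) = 0.
Heap B is a plain Nim heap of size 6, so its Grundy value is 6.
By the Sprague-Grundy theorem, the Grundy value of a sum of independent games is the XOR of the component values.
Combined value = 0 XOR 6 = 6.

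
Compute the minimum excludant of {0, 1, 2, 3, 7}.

4

The values 0, 1, 2, 3 are all present; 4 is the first non-negative integer missing from the set.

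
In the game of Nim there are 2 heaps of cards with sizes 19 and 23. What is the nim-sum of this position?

Compute the nim-sum pairwise:
19 ⊕ 23 = 4

4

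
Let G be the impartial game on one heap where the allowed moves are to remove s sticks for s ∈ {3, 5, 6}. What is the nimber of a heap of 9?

0

Compute g(0), g(1), … for moves {3, 5, 6}:
g(0) = mex{} = 0
g(1) = mex{} = 0
g(2) = mex{} = 0
g(3) = mex{0} = 1
g(4) = mex{0} = 1
g(5) = mex{0} = 1
g(6) = mex{0,1} = 2
g(7) = mex{0,1} = 2
g(8) = mex{0,1} = 2
g(9) = mex{1,2} = 0
So g(9) = 0.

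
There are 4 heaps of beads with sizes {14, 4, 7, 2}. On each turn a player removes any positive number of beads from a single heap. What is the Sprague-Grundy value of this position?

Nim-sum: 14 ^ 4 ^ 7 ^ 2 = 15.

15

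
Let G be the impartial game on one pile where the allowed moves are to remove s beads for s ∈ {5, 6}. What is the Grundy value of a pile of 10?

2

Build the Grundy sequence with g(k) = mex{g(k−s) : s ∈ {5, 6}, s ≤ k}:
k:     0  1  2  3  4  5  6  7  8  9 10
g(k):  0  0  0  0  0  1  1  1  1  1  2
So g(10) = 2.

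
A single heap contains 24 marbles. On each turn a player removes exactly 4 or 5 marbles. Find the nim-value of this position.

Build the Grundy sequence with g(k) = mex{g(k−s) : s ∈ {4, 5}, s ≤ k}:
k:     0  1  2  3  4  5  6  7  8  9 10 11 12 13 14 15 16 17 18 19 20 21 22 23 24
g(k):  0  0  0  0  1  1  1  1  2  0  0  0  0  1  1  1  1  2  0  0  0  0  1  1  1
So g(24) = 1.

1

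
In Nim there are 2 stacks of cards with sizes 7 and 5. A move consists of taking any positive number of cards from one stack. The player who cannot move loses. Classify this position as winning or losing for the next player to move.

Winning position

Compute the nim-sum pairwise:
7 ⊕ 5 = 2
The nim-sum is 2 ≠ 0, so this is an N-position: the player to move can win.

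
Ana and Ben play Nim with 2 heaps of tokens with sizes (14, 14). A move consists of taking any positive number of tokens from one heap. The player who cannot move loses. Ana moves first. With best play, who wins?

Ben wins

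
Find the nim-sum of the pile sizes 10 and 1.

Bitwise XOR of the heap sizes:
  1010  (10)
  0001  (1)
  ----
  1011  (11)

11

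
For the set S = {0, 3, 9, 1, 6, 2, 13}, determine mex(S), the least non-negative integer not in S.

The values 0, 1, 2, 3 are all present; 4 is the first non-negative integer missing from the set.

4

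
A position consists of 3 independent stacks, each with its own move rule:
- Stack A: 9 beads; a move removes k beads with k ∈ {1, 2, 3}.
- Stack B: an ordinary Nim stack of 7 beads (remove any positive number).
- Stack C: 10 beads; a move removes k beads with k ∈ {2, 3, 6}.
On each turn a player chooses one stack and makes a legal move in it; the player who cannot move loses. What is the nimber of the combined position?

6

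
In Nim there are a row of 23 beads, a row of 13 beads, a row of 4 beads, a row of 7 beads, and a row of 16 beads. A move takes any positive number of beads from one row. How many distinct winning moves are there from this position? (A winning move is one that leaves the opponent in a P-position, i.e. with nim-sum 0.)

In binary:
  10111  (23)
  01101  (13)
  00100  (4)
  00111  (7)
  10000  (16)
  -----
  01001  (9)
The overall nim-sum is X = 9. A row of size p has a winning move iff p XOR X < p (reduce it to p XOR X).
  23: 23 XOR 9 = 30 ≥ 23 — no move.
  13: 13 XOR 9 = 4 < 13 — winning move (to 4).
  4: 4 XOR 9 = 13 ≥ 4 — no move.
  7: 7 XOR 9 = 14 ≥ 7 — no move.
  16: 16 XOR 9 = 25 ≥ 16 — no move.
That gives 1 winning move.

1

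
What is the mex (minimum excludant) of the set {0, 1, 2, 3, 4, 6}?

5

The values 0, 1, 2, 3, 4 are all present; 5 is the first non-negative integer missing from the set.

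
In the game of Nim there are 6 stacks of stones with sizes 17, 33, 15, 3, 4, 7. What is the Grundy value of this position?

Nim-sum: 17 ⊕ 33 ⊕ 15 ⊕ 3 ⊕ 4 ⊕ 7 = 63.

63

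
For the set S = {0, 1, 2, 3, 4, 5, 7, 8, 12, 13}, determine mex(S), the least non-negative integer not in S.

The values 0, 1, 2, 3, 4, 5 are all present; 6 is the first non-negative integer missing from the set.

6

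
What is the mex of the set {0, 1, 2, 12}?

The values 0, 1, 2 are all present; 3 is the first non-negative integer missing from the set.

3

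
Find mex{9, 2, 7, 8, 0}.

1

0 is in the set but 1 is not, so the mex is 1.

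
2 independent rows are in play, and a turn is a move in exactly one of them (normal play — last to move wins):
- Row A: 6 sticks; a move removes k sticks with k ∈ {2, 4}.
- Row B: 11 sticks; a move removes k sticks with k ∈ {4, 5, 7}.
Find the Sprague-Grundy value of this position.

0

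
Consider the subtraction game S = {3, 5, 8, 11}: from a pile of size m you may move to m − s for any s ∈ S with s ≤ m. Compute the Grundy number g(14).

Grundy values for subtraction set {3, 5, 8, 11}:
g(0) = mex{} = 0
g(1) = mex{} = 0
g(2) = mex{} = 0
g(3) = mex{0} = 1
g(4) = mex{0} = 1
g(5) = mex{0} = 1
g(6) = mex{0,1} = 2
g(7) = mex{0,1} = 2
g(8) = mex{0,1} = 2
g(9) = mex{0,1,2} = 3
g(10) = mex{0,1,2} = 3
g(11) = mex{0,1,2} = 3
g(12) = mex{0,1,2,3} = 4
g(13) = mex{0,1,2,3} = 4
g(14) = mex{1,2,3} = 0
So g(14) = 0.

0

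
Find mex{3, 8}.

0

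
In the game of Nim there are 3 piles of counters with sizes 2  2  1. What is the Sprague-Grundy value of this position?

1

Write each in binary and XOR column by column:
  10  (2)
  10  (2)
  01  (1)
  --
  01  (1)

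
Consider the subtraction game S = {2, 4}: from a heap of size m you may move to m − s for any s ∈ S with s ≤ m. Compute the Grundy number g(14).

1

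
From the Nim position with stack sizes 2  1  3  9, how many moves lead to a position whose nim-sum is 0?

Write each in binary and XOR column by column:
  0010  (2)
  0001  (1)
  0011  (3)
  1001  (9)
  ----
  1001  (9)
The overall nim-sum is X = 9. A stack of size p has a winning move iff p XOR X < p (reduce it to p XOR X).
  2: 2 XOR 9 = 11 ≥ 2 — no move.
  1: 1 XOR 9 = 8 ≥ 1 — no move.
  3: 3 XOR 9 = 10 ≥ 3 — no move.
  9: 9 XOR 9 = 0 < 9 — winning move (to 0).
That gives 1 winning move.

1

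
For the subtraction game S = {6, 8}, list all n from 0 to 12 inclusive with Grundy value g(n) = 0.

0, 1, 2, 3, 4, 5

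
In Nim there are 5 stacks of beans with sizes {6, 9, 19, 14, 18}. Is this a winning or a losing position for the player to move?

Losing position

In binary:
  00110  (6)
  01001  (9)
  10011  (19)
  01110  (14)
  10010  (18)
  -----
  00000  (0)
The nim-sum is 0, so this is a P-position: the player to move is in a losing position under optimal play.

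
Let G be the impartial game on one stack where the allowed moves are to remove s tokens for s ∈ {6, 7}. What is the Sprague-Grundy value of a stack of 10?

1

Compute g(0), g(1), … for moves {6, 7}:
k:     0  1  2  3  4  5  6  7  8  9 10
g(k):  0  0  0  0  0  0  1  1  1  1  1
So g(10) = 1.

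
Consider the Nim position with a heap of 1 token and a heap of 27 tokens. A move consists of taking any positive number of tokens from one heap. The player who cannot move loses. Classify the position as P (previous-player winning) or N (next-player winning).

N-position

Nim-sum: 1 ^ 27 = 26.
The nim-sum is 26 ≠ 0, so this is an N-position: the player to move can win.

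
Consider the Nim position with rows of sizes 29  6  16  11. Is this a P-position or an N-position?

Write each in binary and XOR column by column:
  11101  (29)
  00110  (6)
  10000  (16)
  01011  (11)
  -----
  00000  (0)
The nim-sum is 0, so this is a P-position: the player to move is in a losing position under optimal play.

P-position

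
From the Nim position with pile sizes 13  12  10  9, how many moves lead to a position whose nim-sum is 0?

1

Nim-sum: 13 ^ 12 ^ 10 ^ 9 = 2.
The overall nim-sum is X = 2. A pile of size p has a winning move iff p XOR X < p (reduce it to p XOR X).
  13: 13 XOR 2 = 15 ≥ 13 — no move.
  12: 12 XOR 2 = 14 ≥ 12 — no move.
  10: 10 XOR 2 = 8 < 10 — winning move (to 8).
  9: 9 XOR 2 = 11 ≥ 9 — no move.
That gives 1 winning move.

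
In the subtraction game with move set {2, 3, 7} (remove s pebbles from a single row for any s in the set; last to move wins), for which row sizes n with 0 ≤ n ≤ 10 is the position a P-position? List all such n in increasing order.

Grundy values for subtraction set {2, 3, 7}:
g(0) = mex{} = 0
g(1) = mex{} = 0
g(2) = mex{0} = 1
g(3) = mex{0} = 1
g(4) = mex{0,1} = 2
g(5) = mex{1} = 0
g(6) = mex{1,2} = 0
g(7) = mex{0,2} = 1
g(8) = mex{0} = 1
g(9) = mex{0,1} = 2
g(10) = mex{1} = 0
The P-positions (g = 0) in 0..10 are 0, 1, 5, 6, 10.

0, 1, 5, 6, 10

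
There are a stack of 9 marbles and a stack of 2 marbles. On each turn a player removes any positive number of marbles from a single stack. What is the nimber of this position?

11

Nim-sum: 9 XOR 2 = 11.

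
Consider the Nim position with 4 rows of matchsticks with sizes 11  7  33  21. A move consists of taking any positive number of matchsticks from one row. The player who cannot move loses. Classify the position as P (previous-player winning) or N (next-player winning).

N-position

Compute the nim-sum pairwise:
11 XOR 7 = 12
12 XOR 33 = 45
45 XOR 21 = 56
The nim-sum is 56 ≠ 0, so this is an N-position: the player to move can win.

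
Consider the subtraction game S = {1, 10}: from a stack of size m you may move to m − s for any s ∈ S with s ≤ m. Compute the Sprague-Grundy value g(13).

0

Build the Grundy sequence with g(k) = mex{g(k−s) : s ∈ {1, 10}, s ≤ k}:
g(0) = mex{} = 0
g(1) = mex{0} = 1
g(2) = mex{1} = 0
g(3) = mex{0} = 1
g(4) = mex{1} = 0
g(5) = mex{0} = 1
g(6) = mex{1} = 0
g(7) = mex{0} = 1
g(8) = mex{1} = 0
g(9) = mex{0} = 1
g(10) = mex{0,1} = 2
g(11) = mex{1,2} = 0
g(12) = mex{0} = 1
g(13) = mex{1} = 0
So g(13) = 0.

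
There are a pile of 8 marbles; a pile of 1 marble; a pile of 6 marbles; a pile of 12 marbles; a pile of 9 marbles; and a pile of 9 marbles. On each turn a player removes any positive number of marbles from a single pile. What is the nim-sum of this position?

3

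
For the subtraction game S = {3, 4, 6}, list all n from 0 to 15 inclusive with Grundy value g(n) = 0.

0, 1, 2, 9, 10, 11

Compute g(0), g(1), … for moves {3, 4, 6}:
k:     0  1  2  3  4  5  6  7  8  9 10 11 12 13 14 15
g(k):  0  0  0  1  1  1  2  2  2  0  0  0  1  1  1  2
The P-positions (g = 0) in 0..15 are 0, 1, 2, 9, 10, 11.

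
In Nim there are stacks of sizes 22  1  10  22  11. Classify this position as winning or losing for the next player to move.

Compute the nim-sum pairwise:
22 ⊕ 1 = 23
23 ⊕ 10 = 29
29 ⊕ 22 = 11
11 ⊕ 11 = 0
The nim-sum is 0, so this is a P-position: the player to move is in a losing position under optimal play.

Losing position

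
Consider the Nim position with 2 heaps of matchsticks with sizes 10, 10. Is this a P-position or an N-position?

P-position

Nim-sum: 10 ^ 10 = 0.
The nim-sum is 0, so this is a P-position: the player to move is in a losing position under optimal play.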